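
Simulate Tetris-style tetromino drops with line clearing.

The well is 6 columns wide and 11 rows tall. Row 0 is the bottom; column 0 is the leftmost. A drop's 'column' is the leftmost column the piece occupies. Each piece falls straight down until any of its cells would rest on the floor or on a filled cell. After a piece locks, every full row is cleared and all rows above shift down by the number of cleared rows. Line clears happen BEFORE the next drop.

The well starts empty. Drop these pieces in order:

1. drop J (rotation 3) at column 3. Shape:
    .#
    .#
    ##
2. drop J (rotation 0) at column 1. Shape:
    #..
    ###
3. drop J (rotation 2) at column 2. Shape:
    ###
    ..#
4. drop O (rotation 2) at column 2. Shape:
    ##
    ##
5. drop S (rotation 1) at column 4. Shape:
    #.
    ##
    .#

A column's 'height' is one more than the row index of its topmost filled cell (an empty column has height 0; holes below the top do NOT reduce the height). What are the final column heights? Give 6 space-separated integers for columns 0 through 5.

Drop 1: J rot3 at col 3 lands with bottom-row=0; cleared 0 line(s) (total 0); column heights now [0 0 0 1 3 0], max=3
Drop 2: J rot0 at col 1 lands with bottom-row=1; cleared 0 line(s) (total 0); column heights now [0 3 2 2 3 0], max=3
Drop 3: J rot2 at col 2 lands with bottom-row=3; cleared 0 line(s) (total 0); column heights now [0 3 5 5 5 0], max=5
Drop 4: O rot2 at col 2 lands with bottom-row=5; cleared 0 line(s) (total 0); column heights now [0 3 7 7 5 0], max=7
Drop 5: S rot1 at col 4 lands with bottom-row=4; cleared 0 line(s) (total 0); column heights now [0 3 7 7 7 6], max=7

Answer: 0 3 7 7 7 6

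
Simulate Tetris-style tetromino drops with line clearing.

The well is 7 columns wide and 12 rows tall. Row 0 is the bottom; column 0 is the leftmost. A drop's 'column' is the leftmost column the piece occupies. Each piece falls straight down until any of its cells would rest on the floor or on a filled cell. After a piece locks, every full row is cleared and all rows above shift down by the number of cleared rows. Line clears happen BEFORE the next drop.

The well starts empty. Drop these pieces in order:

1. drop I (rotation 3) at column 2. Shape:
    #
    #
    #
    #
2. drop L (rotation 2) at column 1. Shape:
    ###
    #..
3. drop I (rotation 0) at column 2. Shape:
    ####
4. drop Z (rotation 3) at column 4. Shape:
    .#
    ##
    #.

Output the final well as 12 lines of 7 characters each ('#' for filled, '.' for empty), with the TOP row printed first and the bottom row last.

Drop 1: I rot3 at col 2 lands with bottom-row=0; cleared 0 line(s) (total 0); column heights now [0 0 4 0 0 0 0], max=4
Drop 2: L rot2 at col 1 lands with bottom-row=3; cleared 0 line(s) (total 0); column heights now [0 5 5 5 0 0 0], max=5
Drop 3: I rot0 at col 2 lands with bottom-row=5; cleared 0 line(s) (total 0); column heights now [0 5 6 6 6 6 0], max=6
Drop 4: Z rot3 at col 4 lands with bottom-row=6; cleared 0 line(s) (total 0); column heights now [0 5 6 6 8 9 0], max=9

Answer: .......
.......
.......
.....#.
....##.
....#..
..####.
.###...
.##....
..#....
..#....
..#....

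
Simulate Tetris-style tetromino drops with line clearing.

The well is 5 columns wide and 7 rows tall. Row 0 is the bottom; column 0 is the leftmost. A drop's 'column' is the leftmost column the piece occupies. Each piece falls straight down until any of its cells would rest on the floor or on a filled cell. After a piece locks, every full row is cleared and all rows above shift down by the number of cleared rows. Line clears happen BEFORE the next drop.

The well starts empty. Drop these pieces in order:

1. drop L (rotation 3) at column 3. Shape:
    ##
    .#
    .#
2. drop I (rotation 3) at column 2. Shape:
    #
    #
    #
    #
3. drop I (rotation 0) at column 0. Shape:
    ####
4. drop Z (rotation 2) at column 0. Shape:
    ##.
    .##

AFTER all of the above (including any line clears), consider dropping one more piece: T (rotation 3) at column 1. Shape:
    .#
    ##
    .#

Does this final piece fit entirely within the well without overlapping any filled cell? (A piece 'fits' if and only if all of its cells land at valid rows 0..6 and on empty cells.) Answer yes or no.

Drop 1: L rot3 at col 3 lands with bottom-row=0; cleared 0 line(s) (total 0); column heights now [0 0 0 3 3], max=3
Drop 2: I rot3 at col 2 lands with bottom-row=0; cleared 0 line(s) (total 0); column heights now [0 0 4 3 3], max=4
Drop 3: I rot0 at col 0 lands with bottom-row=4; cleared 0 line(s) (total 0); column heights now [5 5 5 5 3], max=5
Drop 4: Z rot2 at col 0 lands with bottom-row=5; cleared 0 line(s) (total 0); column heights now [7 7 6 5 3], max=7
Test piece T rot3 at col 1 (width 2): heights before test = [7 7 6 5 3]; fits = False

Answer: no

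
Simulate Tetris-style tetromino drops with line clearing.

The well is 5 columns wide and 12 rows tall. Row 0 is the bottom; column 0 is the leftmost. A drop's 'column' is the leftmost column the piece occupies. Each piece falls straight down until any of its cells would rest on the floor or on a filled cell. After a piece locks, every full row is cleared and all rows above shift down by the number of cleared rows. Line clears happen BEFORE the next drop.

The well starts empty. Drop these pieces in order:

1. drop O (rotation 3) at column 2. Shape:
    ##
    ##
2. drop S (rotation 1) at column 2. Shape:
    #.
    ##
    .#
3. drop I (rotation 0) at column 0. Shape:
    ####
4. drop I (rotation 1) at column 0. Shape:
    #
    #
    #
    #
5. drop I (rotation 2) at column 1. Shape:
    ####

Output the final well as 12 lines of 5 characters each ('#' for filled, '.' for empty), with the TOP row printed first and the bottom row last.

Answer: .....
.....
.....
#....
#....
#....
####.
..#..
..##.
...#.
..##.
..##.

Derivation:
Drop 1: O rot3 at col 2 lands with bottom-row=0; cleared 0 line(s) (total 0); column heights now [0 0 2 2 0], max=2
Drop 2: S rot1 at col 2 lands with bottom-row=2; cleared 0 line(s) (total 0); column heights now [0 0 5 4 0], max=5
Drop 3: I rot0 at col 0 lands with bottom-row=5; cleared 0 line(s) (total 0); column heights now [6 6 6 6 0], max=6
Drop 4: I rot1 at col 0 lands with bottom-row=6; cleared 0 line(s) (total 0); column heights now [10 6 6 6 0], max=10
Drop 5: I rot2 at col 1 lands with bottom-row=6; cleared 1 line(s) (total 1); column heights now [9 6 6 6 0], max=9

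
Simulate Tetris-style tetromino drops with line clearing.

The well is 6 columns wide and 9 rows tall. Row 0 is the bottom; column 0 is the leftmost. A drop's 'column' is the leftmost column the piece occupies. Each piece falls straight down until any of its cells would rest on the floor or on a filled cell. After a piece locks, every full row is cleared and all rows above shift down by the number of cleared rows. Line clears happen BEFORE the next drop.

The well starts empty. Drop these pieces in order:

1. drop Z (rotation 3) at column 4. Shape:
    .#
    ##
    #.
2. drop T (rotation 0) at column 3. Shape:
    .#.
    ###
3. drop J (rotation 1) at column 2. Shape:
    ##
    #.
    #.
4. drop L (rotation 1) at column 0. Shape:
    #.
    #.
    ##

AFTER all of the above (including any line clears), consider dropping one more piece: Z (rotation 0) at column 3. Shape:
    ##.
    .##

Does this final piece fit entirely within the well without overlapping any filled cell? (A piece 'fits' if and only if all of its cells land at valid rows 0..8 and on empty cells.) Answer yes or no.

Answer: yes

Derivation:
Drop 1: Z rot3 at col 4 lands with bottom-row=0; cleared 0 line(s) (total 0); column heights now [0 0 0 0 2 3], max=3
Drop 2: T rot0 at col 3 lands with bottom-row=3; cleared 0 line(s) (total 0); column heights now [0 0 0 4 5 4], max=5
Drop 3: J rot1 at col 2 lands with bottom-row=2; cleared 0 line(s) (total 0); column heights now [0 0 5 5 5 4], max=5
Drop 4: L rot1 at col 0 lands with bottom-row=0; cleared 0 line(s) (total 0); column heights now [3 1 5 5 5 4], max=5
Test piece Z rot0 at col 3 (width 3): heights before test = [3 1 5 5 5 4]; fits = True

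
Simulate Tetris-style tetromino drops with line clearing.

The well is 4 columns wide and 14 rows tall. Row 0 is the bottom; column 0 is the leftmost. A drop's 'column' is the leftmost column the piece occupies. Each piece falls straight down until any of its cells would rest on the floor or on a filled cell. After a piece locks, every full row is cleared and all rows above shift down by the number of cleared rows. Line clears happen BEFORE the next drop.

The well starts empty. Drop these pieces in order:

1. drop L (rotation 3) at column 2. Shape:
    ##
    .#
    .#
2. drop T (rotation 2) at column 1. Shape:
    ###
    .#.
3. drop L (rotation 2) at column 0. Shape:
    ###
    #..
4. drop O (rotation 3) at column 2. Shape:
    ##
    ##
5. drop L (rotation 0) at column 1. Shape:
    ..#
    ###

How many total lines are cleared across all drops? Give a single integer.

Drop 1: L rot3 at col 2 lands with bottom-row=0; cleared 0 line(s) (total 0); column heights now [0 0 3 3], max=3
Drop 2: T rot2 at col 1 lands with bottom-row=3; cleared 0 line(s) (total 0); column heights now [0 5 5 5], max=5
Drop 3: L rot2 at col 0 lands with bottom-row=4; cleared 1 line(s) (total 1); column heights now [5 5 5 3], max=5
Drop 4: O rot3 at col 2 lands with bottom-row=5; cleared 0 line(s) (total 1); column heights now [5 5 7 7], max=7
Drop 5: L rot0 at col 1 lands with bottom-row=7; cleared 0 line(s) (total 1); column heights now [5 8 8 9], max=9

Answer: 1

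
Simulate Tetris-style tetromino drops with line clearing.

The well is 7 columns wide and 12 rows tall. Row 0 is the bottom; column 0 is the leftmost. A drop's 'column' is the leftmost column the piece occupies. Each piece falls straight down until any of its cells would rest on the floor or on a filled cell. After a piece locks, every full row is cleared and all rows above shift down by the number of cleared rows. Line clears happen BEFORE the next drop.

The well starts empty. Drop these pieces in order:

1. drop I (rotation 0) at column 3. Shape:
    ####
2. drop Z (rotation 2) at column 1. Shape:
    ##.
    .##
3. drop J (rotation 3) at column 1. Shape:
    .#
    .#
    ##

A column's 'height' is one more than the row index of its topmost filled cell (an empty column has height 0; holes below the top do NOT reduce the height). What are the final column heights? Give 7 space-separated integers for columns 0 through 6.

Answer: 0 4 6 2 1 1 1

Derivation:
Drop 1: I rot0 at col 3 lands with bottom-row=0; cleared 0 line(s) (total 0); column heights now [0 0 0 1 1 1 1], max=1
Drop 2: Z rot2 at col 1 lands with bottom-row=1; cleared 0 line(s) (total 0); column heights now [0 3 3 2 1 1 1], max=3
Drop 3: J rot3 at col 1 lands with bottom-row=3; cleared 0 line(s) (total 0); column heights now [0 4 6 2 1 1 1], max=6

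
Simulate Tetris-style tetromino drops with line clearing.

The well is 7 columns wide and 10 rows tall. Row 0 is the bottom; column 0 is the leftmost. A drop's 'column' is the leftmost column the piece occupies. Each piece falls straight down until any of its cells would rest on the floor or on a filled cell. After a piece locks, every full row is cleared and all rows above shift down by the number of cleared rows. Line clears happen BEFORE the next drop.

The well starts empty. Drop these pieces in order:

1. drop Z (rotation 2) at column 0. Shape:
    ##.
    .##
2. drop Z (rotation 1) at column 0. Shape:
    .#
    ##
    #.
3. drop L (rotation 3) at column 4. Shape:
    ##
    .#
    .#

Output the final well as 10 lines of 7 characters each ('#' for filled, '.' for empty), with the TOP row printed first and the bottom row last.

Drop 1: Z rot2 at col 0 lands with bottom-row=0; cleared 0 line(s) (total 0); column heights now [2 2 1 0 0 0 0], max=2
Drop 2: Z rot1 at col 0 lands with bottom-row=2; cleared 0 line(s) (total 0); column heights now [4 5 1 0 0 0 0], max=5
Drop 3: L rot3 at col 4 lands with bottom-row=0; cleared 0 line(s) (total 0); column heights now [4 5 1 0 3 3 0], max=5

Answer: .......
.......
.......
.......
.......
.#.....
##.....
#...##.
##...#.
.##..#.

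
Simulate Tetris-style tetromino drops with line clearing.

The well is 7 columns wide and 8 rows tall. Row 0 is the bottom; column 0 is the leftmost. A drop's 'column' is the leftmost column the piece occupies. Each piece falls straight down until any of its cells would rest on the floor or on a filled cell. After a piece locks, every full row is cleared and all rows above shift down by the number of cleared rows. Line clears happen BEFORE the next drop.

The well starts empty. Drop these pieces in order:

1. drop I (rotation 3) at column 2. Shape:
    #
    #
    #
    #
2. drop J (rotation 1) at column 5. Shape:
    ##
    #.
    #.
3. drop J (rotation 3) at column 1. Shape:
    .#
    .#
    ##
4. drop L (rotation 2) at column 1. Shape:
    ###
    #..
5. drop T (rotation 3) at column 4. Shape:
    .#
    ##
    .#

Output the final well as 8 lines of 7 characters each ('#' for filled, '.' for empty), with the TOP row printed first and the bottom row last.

Answer: .###...
.##....
..#..#.
.##.##.
..#..#.
..#..##
..#..#.
..#..#.

Derivation:
Drop 1: I rot3 at col 2 lands with bottom-row=0; cleared 0 line(s) (total 0); column heights now [0 0 4 0 0 0 0], max=4
Drop 2: J rot1 at col 5 lands with bottom-row=0; cleared 0 line(s) (total 0); column heights now [0 0 4 0 0 3 3], max=4
Drop 3: J rot3 at col 1 lands with bottom-row=4; cleared 0 line(s) (total 0); column heights now [0 5 7 0 0 3 3], max=7
Drop 4: L rot2 at col 1 lands with bottom-row=6; cleared 0 line(s) (total 0); column heights now [0 8 8 8 0 3 3], max=8
Drop 5: T rot3 at col 4 lands with bottom-row=3; cleared 0 line(s) (total 0); column heights now [0 8 8 8 5 6 3], max=8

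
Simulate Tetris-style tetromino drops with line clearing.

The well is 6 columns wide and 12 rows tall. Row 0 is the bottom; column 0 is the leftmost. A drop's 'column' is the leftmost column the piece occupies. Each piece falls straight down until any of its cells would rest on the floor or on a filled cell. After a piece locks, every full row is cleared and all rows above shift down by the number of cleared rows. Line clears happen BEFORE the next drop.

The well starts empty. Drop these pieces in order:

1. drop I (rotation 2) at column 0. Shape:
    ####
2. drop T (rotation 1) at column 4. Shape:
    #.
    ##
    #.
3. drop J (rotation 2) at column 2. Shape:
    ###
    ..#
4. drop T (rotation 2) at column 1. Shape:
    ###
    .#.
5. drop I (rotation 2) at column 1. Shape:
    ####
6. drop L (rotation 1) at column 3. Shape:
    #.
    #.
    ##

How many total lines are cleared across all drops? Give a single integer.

Answer: 0

Derivation:
Drop 1: I rot2 at col 0 lands with bottom-row=0; cleared 0 line(s) (total 0); column heights now [1 1 1 1 0 0], max=1
Drop 2: T rot1 at col 4 lands with bottom-row=0; cleared 0 line(s) (total 0); column heights now [1 1 1 1 3 2], max=3
Drop 3: J rot2 at col 2 lands with bottom-row=3; cleared 0 line(s) (total 0); column heights now [1 1 5 5 5 2], max=5
Drop 4: T rot2 at col 1 lands with bottom-row=5; cleared 0 line(s) (total 0); column heights now [1 7 7 7 5 2], max=7
Drop 5: I rot2 at col 1 lands with bottom-row=7; cleared 0 line(s) (total 0); column heights now [1 8 8 8 8 2], max=8
Drop 6: L rot1 at col 3 lands with bottom-row=8; cleared 0 line(s) (total 0); column heights now [1 8 8 11 9 2], max=11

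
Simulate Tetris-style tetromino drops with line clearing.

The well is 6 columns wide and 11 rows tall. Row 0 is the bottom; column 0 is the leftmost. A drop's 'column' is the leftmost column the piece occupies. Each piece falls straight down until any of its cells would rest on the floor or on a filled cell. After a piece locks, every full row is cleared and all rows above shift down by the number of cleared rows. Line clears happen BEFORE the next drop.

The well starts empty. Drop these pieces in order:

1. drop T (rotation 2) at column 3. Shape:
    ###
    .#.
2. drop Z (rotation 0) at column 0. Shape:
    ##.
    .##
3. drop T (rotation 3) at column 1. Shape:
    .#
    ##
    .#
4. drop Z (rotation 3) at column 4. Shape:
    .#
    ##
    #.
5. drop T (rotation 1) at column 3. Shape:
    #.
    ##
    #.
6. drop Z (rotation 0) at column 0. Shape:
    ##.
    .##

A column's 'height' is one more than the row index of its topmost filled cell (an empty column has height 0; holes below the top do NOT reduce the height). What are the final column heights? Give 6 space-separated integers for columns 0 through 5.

Answer: 5 5 4 5 4 4

Derivation:
Drop 1: T rot2 at col 3 lands with bottom-row=0; cleared 0 line(s) (total 0); column heights now [0 0 0 2 2 2], max=2
Drop 2: Z rot0 at col 0 lands with bottom-row=0; cleared 0 line(s) (total 0); column heights now [2 2 1 2 2 2], max=2
Drop 3: T rot3 at col 1 lands with bottom-row=1; cleared 1 line(s) (total 1); column heights now [0 2 3 0 1 0], max=3
Drop 4: Z rot3 at col 4 lands with bottom-row=1; cleared 0 line(s) (total 1); column heights now [0 2 3 0 3 4], max=4
Drop 5: T rot1 at col 3 lands with bottom-row=2; cleared 0 line(s) (total 1); column heights now [0 2 3 5 4 4], max=5
Drop 6: Z rot0 at col 0 lands with bottom-row=3; cleared 0 line(s) (total 1); column heights now [5 5 4 5 4 4], max=5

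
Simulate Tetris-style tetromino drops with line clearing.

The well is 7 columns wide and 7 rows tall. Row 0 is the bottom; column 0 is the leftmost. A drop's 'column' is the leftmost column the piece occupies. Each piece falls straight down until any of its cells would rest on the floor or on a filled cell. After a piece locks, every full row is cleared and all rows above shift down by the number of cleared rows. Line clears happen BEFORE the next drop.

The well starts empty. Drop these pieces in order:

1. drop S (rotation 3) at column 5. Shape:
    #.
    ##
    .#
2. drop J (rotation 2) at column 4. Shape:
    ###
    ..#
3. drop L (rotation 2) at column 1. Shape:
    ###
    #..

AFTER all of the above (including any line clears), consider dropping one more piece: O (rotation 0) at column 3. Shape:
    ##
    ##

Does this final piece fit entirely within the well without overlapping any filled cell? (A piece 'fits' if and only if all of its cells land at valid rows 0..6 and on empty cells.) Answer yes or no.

Answer: yes

Derivation:
Drop 1: S rot3 at col 5 lands with bottom-row=0; cleared 0 line(s) (total 0); column heights now [0 0 0 0 0 3 2], max=3
Drop 2: J rot2 at col 4 lands with bottom-row=2; cleared 0 line(s) (total 0); column heights now [0 0 0 0 4 4 4], max=4
Drop 3: L rot2 at col 1 lands with bottom-row=0; cleared 0 line(s) (total 0); column heights now [0 2 2 2 4 4 4], max=4
Test piece O rot0 at col 3 (width 2): heights before test = [0 2 2 2 4 4 4]; fits = True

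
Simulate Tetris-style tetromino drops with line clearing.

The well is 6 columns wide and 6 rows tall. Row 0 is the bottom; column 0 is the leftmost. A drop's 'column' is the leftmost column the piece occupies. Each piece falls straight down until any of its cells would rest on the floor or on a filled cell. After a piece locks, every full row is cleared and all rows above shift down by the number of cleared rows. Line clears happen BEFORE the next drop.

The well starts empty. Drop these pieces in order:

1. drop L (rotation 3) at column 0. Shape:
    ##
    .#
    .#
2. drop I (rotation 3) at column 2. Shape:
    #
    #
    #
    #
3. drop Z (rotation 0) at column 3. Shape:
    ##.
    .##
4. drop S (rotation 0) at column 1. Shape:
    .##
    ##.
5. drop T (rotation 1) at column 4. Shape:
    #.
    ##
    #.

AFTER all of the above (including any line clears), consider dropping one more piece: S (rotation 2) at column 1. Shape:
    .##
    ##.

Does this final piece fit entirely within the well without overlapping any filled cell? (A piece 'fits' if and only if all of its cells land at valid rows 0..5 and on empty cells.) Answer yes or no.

Drop 1: L rot3 at col 0 lands with bottom-row=0; cleared 0 line(s) (total 0); column heights now [3 3 0 0 0 0], max=3
Drop 2: I rot3 at col 2 lands with bottom-row=0; cleared 0 line(s) (total 0); column heights now [3 3 4 0 0 0], max=4
Drop 3: Z rot0 at col 3 lands with bottom-row=0; cleared 0 line(s) (total 0); column heights now [3 3 4 2 2 1], max=4
Drop 4: S rot0 at col 1 lands with bottom-row=4; cleared 0 line(s) (total 0); column heights now [3 5 6 6 2 1], max=6
Drop 5: T rot1 at col 4 lands with bottom-row=2; cleared 0 line(s) (total 0); column heights now [3 5 6 6 5 4], max=6
Test piece S rot2 at col 1 (width 3): heights before test = [3 5 6 6 5 4]; fits = False

Answer: no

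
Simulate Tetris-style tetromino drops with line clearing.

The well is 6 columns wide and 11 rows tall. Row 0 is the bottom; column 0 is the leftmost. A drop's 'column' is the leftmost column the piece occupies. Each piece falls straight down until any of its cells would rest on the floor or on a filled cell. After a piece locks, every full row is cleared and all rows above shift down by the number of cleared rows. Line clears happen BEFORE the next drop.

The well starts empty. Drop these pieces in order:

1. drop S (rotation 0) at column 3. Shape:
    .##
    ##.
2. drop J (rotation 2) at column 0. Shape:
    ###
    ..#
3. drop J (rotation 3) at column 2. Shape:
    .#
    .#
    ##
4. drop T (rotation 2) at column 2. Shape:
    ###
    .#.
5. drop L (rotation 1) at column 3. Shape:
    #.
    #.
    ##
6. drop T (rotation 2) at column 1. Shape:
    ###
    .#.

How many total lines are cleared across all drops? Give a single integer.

Answer: 0

Derivation:
Drop 1: S rot0 at col 3 lands with bottom-row=0; cleared 0 line(s) (total 0); column heights now [0 0 0 1 2 2], max=2
Drop 2: J rot2 at col 0 lands with bottom-row=0; cleared 0 line(s) (total 0); column heights now [2 2 2 1 2 2], max=2
Drop 3: J rot3 at col 2 lands with bottom-row=2; cleared 0 line(s) (total 0); column heights now [2 2 3 5 2 2], max=5
Drop 4: T rot2 at col 2 lands with bottom-row=5; cleared 0 line(s) (total 0); column heights now [2 2 7 7 7 2], max=7
Drop 5: L rot1 at col 3 lands with bottom-row=7; cleared 0 line(s) (total 0); column heights now [2 2 7 10 8 2], max=10
Drop 6: T rot2 at col 1 lands with bottom-row=9; cleared 0 line(s) (total 0); column heights now [2 11 11 11 8 2], max=11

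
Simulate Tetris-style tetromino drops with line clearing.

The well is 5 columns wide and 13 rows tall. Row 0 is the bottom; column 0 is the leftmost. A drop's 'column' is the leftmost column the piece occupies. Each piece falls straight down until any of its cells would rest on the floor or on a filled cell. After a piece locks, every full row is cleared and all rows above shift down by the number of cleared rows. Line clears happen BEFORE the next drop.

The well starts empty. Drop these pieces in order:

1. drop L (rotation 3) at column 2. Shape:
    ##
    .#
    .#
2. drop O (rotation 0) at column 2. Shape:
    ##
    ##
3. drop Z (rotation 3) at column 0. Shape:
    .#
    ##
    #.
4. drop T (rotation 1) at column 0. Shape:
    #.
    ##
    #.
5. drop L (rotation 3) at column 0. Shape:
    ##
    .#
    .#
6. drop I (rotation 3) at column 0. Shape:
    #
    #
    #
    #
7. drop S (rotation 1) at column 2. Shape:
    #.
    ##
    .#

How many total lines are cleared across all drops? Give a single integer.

Drop 1: L rot3 at col 2 lands with bottom-row=0; cleared 0 line(s) (total 0); column heights now [0 0 3 3 0], max=3
Drop 2: O rot0 at col 2 lands with bottom-row=3; cleared 0 line(s) (total 0); column heights now [0 0 5 5 0], max=5
Drop 3: Z rot3 at col 0 lands with bottom-row=0; cleared 0 line(s) (total 0); column heights now [2 3 5 5 0], max=5
Drop 4: T rot1 at col 0 lands with bottom-row=2; cleared 0 line(s) (total 0); column heights now [5 4 5 5 0], max=5
Drop 5: L rot3 at col 0 lands with bottom-row=4; cleared 0 line(s) (total 0); column heights now [7 7 5 5 0], max=7
Drop 6: I rot3 at col 0 lands with bottom-row=7; cleared 0 line(s) (total 0); column heights now [11 7 5 5 0], max=11
Drop 7: S rot1 at col 2 lands with bottom-row=5; cleared 0 line(s) (total 0); column heights now [11 7 8 7 0], max=11

Answer: 0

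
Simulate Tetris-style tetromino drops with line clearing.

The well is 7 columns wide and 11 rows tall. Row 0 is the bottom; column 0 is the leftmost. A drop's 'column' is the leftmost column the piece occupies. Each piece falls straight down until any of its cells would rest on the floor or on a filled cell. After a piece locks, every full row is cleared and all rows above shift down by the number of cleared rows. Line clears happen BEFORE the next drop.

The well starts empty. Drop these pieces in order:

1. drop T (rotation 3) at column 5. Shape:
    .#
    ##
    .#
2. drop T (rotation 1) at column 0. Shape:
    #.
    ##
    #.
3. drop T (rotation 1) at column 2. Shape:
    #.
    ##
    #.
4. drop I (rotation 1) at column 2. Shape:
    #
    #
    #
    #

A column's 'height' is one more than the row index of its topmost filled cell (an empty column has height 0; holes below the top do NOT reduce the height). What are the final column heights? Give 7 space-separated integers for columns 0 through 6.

Drop 1: T rot3 at col 5 lands with bottom-row=0; cleared 0 line(s) (total 0); column heights now [0 0 0 0 0 2 3], max=3
Drop 2: T rot1 at col 0 lands with bottom-row=0; cleared 0 line(s) (total 0); column heights now [3 2 0 0 0 2 3], max=3
Drop 3: T rot1 at col 2 lands with bottom-row=0; cleared 0 line(s) (total 0); column heights now [3 2 3 2 0 2 3], max=3
Drop 4: I rot1 at col 2 lands with bottom-row=3; cleared 0 line(s) (total 0); column heights now [3 2 7 2 0 2 3], max=7

Answer: 3 2 7 2 0 2 3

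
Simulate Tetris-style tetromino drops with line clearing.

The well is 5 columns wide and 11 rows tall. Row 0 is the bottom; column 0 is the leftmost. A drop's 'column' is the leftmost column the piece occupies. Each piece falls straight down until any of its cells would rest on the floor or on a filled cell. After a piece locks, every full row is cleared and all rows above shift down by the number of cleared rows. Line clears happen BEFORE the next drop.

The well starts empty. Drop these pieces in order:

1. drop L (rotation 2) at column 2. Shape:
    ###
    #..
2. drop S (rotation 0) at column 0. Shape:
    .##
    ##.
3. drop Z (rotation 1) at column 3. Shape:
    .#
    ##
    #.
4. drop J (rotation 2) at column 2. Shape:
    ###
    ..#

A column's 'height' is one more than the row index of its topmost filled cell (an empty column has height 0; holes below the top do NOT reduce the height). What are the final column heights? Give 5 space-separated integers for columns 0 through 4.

Answer: 0 2 5 5 5

Derivation:
Drop 1: L rot2 at col 2 lands with bottom-row=0; cleared 0 line(s) (total 0); column heights now [0 0 2 2 2], max=2
Drop 2: S rot0 at col 0 lands with bottom-row=1; cleared 1 line(s) (total 1); column heights now [0 2 2 0 0], max=2
Drop 3: Z rot1 at col 3 lands with bottom-row=0; cleared 0 line(s) (total 1); column heights now [0 2 2 2 3], max=3
Drop 4: J rot2 at col 2 lands with bottom-row=3; cleared 0 line(s) (total 1); column heights now [0 2 5 5 5], max=5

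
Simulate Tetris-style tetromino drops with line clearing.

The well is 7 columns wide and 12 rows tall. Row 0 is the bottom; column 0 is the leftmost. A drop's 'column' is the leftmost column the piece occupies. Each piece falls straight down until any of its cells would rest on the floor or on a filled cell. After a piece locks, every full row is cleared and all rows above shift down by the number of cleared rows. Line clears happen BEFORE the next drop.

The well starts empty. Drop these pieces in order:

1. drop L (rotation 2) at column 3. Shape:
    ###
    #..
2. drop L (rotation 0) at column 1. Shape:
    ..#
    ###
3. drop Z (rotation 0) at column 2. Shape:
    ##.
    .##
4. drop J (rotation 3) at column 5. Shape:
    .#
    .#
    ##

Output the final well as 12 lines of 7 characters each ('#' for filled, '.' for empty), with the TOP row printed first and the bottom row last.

Answer: .......
.......
.......
.......
.......
.......
..##...
...##.#
...#..#
.###.##
...###.
...#...

Derivation:
Drop 1: L rot2 at col 3 lands with bottom-row=0; cleared 0 line(s) (total 0); column heights now [0 0 0 2 2 2 0], max=2
Drop 2: L rot0 at col 1 lands with bottom-row=2; cleared 0 line(s) (total 0); column heights now [0 3 3 4 2 2 0], max=4
Drop 3: Z rot0 at col 2 lands with bottom-row=4; cleared 0 line(s) (total 0); column heights now [0 3 6 6 5 2 0], max=6
Drop 4: J rot3 at col 5 lands with bottom-row=2; cleared 0 line(s) (total 0); column heights now [0 3 6 6 5 3 5], max=6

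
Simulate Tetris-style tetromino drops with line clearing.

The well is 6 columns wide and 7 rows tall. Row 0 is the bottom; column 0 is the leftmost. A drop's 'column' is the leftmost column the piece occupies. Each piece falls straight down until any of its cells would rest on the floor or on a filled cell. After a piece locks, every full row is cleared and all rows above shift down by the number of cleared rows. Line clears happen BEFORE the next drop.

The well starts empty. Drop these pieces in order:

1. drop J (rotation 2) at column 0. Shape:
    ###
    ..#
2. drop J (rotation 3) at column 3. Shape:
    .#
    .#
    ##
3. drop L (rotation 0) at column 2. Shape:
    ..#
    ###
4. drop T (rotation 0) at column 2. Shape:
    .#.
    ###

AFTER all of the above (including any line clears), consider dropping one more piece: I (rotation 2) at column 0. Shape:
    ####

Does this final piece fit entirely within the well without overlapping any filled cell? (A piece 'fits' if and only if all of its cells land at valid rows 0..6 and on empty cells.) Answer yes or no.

Answer: no

Derivation:
Drop 1: J rot2 at col 0 lands with bottom-row=0; cleared 0 line(s) (total 0); column heights now [2 2 2 0 0 0], max=2
Drop 2: J rot3 at col 3 lands with bottom-row=0; cleared 0 line(s) (total 0); column heights now [2 2 2 1 3 0], max=3
Drop 3: L rot0 at col 2 lands with bottom-row=3; cleared 0 line(s) (total 0); column heights now [2 2 4 4 5 0], max=5
Drop 4: T rot0 at col 2 lands with bottom-row=5; cleared 0 line(s) (total 0); column heights now [2 2 6 7 6 0], max=7
Test piece I rot2 at col 0 (width 4): heights before test = [2 2 6 7 6 0]; fits = False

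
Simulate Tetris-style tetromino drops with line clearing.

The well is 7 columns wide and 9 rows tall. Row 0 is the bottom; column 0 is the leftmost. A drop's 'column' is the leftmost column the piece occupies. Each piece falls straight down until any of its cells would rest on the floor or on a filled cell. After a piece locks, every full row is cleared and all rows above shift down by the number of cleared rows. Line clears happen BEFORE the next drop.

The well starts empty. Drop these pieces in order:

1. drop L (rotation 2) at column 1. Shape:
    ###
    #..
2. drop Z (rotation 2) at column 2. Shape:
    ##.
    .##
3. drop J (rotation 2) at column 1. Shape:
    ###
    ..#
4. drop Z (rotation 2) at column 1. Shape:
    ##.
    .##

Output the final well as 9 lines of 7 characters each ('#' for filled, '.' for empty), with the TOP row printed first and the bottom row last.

Answer: .......
.##....
..##...
.###...
...#...
..##...
...##..
.###...
.#.....

Derivation:
Drop 1: L rot2 at col 1 lands with bottom-row=0; cleared 0 line(s) (total 0); column heights now [0 2 2 2 0 0 0], max=2
Drop 2: Z rot2 at col 2 lands with bottom-row=2; cleared 0 line(s) (total 0); column heights now [0 2 4 4 3 0 0], max=4
Drop 3: J rot2 at col 1 lands with bottom-row=4; cleared 0 line(s) (total 0); column heights now [0 6 6 6 3 0 0], max=6
Drop 4: Z rot2 at col 1 lands with bottom-row=6; cleared 0 line(s) (total 0); column heights now [0 8 8 7 3 0 0], max=8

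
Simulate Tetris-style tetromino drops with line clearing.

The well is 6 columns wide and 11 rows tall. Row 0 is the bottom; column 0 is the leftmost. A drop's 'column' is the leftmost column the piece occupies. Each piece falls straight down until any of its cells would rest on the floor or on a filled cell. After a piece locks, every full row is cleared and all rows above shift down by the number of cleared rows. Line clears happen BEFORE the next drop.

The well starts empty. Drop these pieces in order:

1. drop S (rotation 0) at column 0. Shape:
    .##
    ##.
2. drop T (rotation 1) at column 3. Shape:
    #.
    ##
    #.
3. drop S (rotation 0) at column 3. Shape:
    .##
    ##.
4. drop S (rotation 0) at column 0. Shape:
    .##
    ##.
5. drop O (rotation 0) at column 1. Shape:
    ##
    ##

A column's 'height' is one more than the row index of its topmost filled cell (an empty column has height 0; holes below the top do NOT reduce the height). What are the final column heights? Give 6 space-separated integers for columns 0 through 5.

Drop 1: S rot0 at col 0 lands with bottom-row=0; cleared 0 line(s) (total 0); column heights now [1 2 2 0 0 0], max=2
Drop 2: T rot1 at col 3 lands with bottom-row=0; cleared 0 line(s) (total 0); column heights now [1 2 2 3 2 0], max=3
Drop 3: S rot0 at col 3 lands with bottom-row=3; cleared 0 line(s) (total 0); column heights now [1 2 2 4 5 5], max=5
Drop 4: S rot0 at col 0 lands with bottom-row=2; cleared 0 line(s) (total 0); column heights now [3 4 4 4 5 5], max=5
Drop 5: O rot0 at col 1 lands with bottom-row=4; cleared 0 line(s) (total 0); column heights now [3 6 6 4 5 5], max=6

Answer: 3 6 6 4 5 5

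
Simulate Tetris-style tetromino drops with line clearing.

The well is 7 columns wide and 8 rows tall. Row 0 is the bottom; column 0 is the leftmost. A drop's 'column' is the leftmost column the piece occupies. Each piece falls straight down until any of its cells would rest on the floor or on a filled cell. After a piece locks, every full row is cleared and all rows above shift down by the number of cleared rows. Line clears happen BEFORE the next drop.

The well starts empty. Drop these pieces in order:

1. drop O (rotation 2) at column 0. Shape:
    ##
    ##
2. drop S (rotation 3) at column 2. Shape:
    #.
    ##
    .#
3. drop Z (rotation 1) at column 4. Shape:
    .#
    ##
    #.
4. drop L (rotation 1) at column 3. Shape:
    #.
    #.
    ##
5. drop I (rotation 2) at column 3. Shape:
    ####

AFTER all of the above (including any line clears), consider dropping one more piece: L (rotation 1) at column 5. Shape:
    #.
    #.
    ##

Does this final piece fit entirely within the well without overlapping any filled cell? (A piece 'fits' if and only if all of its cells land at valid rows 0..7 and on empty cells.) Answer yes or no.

Drop 1: O rot2 at col 0 lands with bottom-row=0; cleared 0 line(s) (total 0); column heights now [2 2 0 0 0 0 0], max=2
Drop 2: S rot3 at col 2 lands with bottom-row=0; cleared 0 line(s) (total 0); column heights now [2 2 3 2 0 0 0], max=3
Drop 3: Z rot1 at col 4 lands with bottom-row=0; cleared 0 line(s) (total 0); column heights now [2 2 3 2 2 3 0], max=3
Drop 4: L rot1 at col 3 lands with bottom-row=2; cleared 0 line(s) (total 0); column heights now [2 2 3 5 3 3 0], max=5
Drop 5: I rot2 at col 3 lands with bottom-row=5; cleared 0 line(s) (total 0); column heights now [2 2 3 6 6 6 6], max=6
Test piece L rot1 at col 5 (width 2): heights before test = [2 2 3 6 6 6 6]; fits = False

Answer: no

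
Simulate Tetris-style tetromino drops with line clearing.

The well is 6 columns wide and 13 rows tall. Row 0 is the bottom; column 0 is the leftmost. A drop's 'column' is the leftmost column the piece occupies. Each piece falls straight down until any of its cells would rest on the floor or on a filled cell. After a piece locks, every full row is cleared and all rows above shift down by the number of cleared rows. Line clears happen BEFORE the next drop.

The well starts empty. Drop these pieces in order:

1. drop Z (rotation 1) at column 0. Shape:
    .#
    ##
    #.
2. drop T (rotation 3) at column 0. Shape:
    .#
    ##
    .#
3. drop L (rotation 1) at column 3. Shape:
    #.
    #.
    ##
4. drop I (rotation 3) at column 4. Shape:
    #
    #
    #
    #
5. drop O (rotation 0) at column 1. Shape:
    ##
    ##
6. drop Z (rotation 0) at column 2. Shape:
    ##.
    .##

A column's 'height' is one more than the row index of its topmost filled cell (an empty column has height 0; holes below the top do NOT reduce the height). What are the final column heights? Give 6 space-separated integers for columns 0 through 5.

Answer: 5 8 9 9 8 0

Derivation:
Drop 1: Z rot1 at col 0 lands with bottom-row=0; cleared 0 line(s) (total 0); column heights now [2 3 0 0 0 0], max=3
Drop 2: T rot3 at col 0 lands with bottom-row=3; cleared 0 line(s) (total 0); column heights now [5 6 0 0 0 0], max=6
Drop 3: L rot1 at col 3 lands with bottom-row=0; cleared 0 line(s) (total 0); column heights now [5 6 0 3 1 0], max=6
Drop 4: I rot3 at col 4 lands with bottom-row=1; cleared 0 line(s) (total 0); column heights now [5 6 0 3 5 0], max=6
Drop 5: O rot0 at col 1 lands with bottom-row=6; cleared 0 line(s) (total 0); column heights now [5 8 8 3 5 0], max=8
Drop 6: Z rot0 at col 2 lands with bottom-row=7; cleared 0 line(s) (total 0); column heights now [5 8 9 9 8 0], max=9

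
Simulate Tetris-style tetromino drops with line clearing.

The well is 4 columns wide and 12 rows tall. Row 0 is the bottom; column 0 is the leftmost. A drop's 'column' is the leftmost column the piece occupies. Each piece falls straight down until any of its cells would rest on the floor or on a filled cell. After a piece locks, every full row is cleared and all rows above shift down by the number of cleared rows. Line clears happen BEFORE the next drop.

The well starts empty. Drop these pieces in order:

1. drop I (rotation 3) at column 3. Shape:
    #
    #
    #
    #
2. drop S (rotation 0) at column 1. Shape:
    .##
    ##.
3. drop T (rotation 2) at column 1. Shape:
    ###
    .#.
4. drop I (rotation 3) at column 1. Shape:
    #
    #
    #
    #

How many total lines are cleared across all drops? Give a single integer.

Answer: 0

Derivation:
Drop 1: I rot3 at col 3 lands with bottom-row=0; cleared 0 line(s) (total 0); column heights now [0 0 0 4], max=4
Drop 2: S rot0 at col 1 lands with bottom-row=3; cleared 0 line(s) (total 0); column heights now [0 4 5 5], max=5
Drop 3: T rot2 at col 1 lands with bottom-row=5; cleared 0 line(s) (total 0); column heights now [0 7 7 7], max=7
Drop 4: I rot3 at col 1 lands with bottom-row=7; cleared 0 line(s) (total 0); column heights now [0 11 7 7], max=11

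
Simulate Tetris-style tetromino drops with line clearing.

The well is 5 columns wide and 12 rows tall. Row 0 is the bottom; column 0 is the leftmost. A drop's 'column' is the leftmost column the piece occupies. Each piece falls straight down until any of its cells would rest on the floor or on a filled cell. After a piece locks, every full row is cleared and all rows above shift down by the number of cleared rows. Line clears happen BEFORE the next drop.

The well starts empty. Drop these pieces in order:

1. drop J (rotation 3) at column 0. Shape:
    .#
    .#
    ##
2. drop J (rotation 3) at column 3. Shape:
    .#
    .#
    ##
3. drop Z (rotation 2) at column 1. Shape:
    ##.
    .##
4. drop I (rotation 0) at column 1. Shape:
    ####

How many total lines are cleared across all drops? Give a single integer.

Answer: 0

Derivation:
Drop 1: J rot3 at col 0 lands with bottom-row=0; cleared 0 line(s) (total 0); column heights now [1 3 0 0 0], max=3
Drop 2: J rot3 at col 3 lands with bottom-row=0; cleared 0 line(s) (total 0); column heights now [1 3 0 1 3], max=3
Drop 3: Z rot2 at col 1 lands with bottom-row=2; cleared 0 line(s) (total 0); column heights now [1 4 4 3 3], max=4
Drop 4: I rot0 at col 1 lands with bottom-row=4; cleared 0 line(s) (total 0); column heights now [1 5 5 5 5], max=5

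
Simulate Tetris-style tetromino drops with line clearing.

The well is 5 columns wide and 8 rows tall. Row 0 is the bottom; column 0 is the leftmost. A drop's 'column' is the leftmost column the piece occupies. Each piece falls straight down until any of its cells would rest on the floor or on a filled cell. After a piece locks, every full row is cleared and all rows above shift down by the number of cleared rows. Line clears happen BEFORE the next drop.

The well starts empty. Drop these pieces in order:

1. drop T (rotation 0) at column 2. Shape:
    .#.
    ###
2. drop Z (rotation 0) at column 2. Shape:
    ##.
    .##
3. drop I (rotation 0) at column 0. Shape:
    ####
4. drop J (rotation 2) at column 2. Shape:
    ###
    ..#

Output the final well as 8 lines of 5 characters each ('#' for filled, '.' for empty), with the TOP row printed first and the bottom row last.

Answer: .....
.....
.....
..###
..##.
...##
...#.
..###

Derivation:
Drop 1: T rot0 at col 2 lands with bottom-row=0; cleared 0 line(s) (total 0); column heights now [0 0 1 2 1], max=2
Drop 2: Z rot0 at col 2 lands with bottom-row=2; cleared 0 line(s) (total 0); column heights now [0 0 4 4 3], max=4
Drop 3: I rot0 at col 0 lands with bottom-row=4; cleared 0 line(s) (total 0); column heights now [5 5 5 5 3], max=5
Drop 4: J rot2 at col 2 lands with bottom-row=4; cleared 1 line(s) (total 1); column heights now [0 0 5 5 5], max=5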